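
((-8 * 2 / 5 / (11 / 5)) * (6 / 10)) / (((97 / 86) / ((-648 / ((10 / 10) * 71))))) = 2674944 / 378785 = 7.06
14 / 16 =7 / 8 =0.88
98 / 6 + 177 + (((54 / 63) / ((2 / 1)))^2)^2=1392823 / 7203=193.37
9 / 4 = 2.25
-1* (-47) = 47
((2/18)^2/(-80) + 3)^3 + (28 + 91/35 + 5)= 62.60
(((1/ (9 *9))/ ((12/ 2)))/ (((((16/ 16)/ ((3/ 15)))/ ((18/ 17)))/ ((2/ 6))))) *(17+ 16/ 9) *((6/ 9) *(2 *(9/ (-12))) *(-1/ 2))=169/ 123930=0.00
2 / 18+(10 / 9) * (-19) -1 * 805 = -826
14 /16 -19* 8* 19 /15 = -22999 /120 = -191.66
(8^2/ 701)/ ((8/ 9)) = 72/ 701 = 0.10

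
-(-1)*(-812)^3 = -535387328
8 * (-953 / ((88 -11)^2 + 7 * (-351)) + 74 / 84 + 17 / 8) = 28451 / 1302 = 21.85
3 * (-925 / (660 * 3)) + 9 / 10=-0.50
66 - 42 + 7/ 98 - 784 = -10639/ 14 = -759.93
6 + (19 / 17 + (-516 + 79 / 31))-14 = -274216 / 527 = -520.33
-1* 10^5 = -100000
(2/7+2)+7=65/7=9.29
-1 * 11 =-11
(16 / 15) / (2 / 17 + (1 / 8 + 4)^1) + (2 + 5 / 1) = 62761 / 8655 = 7.25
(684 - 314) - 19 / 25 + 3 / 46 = 424701 / 1150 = 369.31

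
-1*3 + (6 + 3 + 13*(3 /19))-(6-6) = 8.05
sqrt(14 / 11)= sqrt(154) / 11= 1.13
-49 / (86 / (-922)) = 22589 / 43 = 525.33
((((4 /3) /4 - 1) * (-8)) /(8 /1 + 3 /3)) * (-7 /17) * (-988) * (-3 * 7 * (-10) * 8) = 405015.42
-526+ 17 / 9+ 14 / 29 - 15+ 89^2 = 1926799 / 261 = 7382.37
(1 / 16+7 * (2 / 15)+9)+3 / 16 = 611 / 60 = 10.18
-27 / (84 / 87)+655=17557 / 28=627.04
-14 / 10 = -1.40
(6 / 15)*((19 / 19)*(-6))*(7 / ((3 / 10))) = -56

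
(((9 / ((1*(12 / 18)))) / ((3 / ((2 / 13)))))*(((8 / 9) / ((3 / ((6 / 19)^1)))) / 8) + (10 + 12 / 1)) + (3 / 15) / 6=163327 / 7410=22.04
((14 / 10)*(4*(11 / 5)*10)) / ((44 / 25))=70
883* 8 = 7064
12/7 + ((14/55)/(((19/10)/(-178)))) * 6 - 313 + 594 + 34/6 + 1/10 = 6381589/43890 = 145.40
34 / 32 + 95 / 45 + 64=67.17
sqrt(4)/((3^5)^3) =0.00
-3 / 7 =-0.43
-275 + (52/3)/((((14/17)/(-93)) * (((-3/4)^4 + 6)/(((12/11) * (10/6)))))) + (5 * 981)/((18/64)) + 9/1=2068163326/124509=16610.55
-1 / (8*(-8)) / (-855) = -1 / 54720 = -0.00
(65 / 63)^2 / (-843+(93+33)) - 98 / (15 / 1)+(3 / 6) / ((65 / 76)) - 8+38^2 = 1430.05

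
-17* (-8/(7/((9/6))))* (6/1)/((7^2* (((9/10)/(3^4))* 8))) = 13770/343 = 40.15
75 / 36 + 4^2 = 217 / 12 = 18.08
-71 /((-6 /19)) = 1349 /6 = 224.83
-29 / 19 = -1.53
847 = 847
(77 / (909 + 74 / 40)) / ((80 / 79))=6083 / 72868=0.08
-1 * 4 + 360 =356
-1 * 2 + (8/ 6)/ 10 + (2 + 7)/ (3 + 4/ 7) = 0.65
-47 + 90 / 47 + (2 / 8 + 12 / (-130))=-549013 / 12220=-44.93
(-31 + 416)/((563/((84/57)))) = 10780/10697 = 1.01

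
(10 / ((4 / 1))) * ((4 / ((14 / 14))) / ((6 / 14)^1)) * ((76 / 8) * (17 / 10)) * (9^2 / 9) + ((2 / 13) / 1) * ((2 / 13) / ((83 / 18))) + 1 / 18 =428160796 / 126243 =3391.56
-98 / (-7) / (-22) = -7 / 11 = -0.64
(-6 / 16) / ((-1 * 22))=3 / 176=0.02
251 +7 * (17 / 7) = 268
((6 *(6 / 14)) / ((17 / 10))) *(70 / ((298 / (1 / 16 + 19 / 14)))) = 35775 / 70924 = 0.50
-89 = -89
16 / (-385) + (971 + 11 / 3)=1125692 / 1155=974.63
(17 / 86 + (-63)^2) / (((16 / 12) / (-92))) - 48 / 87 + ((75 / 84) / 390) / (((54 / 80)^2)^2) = -273875.18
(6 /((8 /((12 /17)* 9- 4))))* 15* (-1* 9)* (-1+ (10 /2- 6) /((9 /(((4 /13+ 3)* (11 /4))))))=211725 /442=479.02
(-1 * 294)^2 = 86436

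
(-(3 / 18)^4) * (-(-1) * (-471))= 157 / 432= 0.36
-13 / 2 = -6.50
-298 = -298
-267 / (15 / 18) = -1602 / 5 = -320.40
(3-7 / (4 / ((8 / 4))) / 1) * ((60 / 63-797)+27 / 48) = 267283 / 672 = 397.74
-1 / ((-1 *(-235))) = -1 / 235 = -0.00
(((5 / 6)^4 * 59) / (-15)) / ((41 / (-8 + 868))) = -1585625 / 39852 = -39.79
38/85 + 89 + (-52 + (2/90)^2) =1289132/34425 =37.45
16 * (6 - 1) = 80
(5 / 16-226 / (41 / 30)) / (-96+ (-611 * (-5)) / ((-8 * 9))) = 974475 / 817294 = 1.19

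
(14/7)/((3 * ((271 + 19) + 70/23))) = 23/10110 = 0.00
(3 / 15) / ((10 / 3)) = 0.06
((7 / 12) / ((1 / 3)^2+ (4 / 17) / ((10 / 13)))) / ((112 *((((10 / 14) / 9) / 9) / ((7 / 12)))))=67473 / 81664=0.83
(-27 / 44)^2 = 729 / 1936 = 0.38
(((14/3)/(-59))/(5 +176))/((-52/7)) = 49/832962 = 0.00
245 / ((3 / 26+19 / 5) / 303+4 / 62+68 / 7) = 2094169350 / 83696033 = 25.02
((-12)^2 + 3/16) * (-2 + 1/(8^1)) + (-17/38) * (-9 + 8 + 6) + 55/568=-47051665/172672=-272.49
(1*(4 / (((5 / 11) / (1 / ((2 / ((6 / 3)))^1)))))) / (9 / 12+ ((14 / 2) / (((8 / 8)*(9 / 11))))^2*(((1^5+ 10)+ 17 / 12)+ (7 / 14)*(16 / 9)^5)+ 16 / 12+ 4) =420901272 / 74846938325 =0.01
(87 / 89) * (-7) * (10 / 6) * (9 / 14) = -1305 / 178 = -7.33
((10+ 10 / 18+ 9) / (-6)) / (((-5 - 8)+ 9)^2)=-11 / 54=-0.20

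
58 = 58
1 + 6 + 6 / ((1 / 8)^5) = 196615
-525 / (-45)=35 / 3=11.67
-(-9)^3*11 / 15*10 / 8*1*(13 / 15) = 11583 / 20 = 579.15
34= 34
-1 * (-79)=79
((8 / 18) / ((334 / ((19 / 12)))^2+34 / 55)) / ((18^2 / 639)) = 1409705 / 71566399314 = 0.00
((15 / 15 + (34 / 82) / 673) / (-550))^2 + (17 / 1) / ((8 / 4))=323583926827 / 38068682450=8.50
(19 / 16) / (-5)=-19 / 80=-0.24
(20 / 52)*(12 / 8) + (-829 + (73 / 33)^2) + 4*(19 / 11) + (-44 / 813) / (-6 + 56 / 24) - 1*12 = -828.61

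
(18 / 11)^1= 18 / 11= 1.64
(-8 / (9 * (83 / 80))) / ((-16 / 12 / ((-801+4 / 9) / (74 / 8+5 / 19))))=-87612800 / 1620243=-54.07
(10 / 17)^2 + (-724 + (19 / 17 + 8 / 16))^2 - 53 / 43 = 25939392935 / 49708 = 521835.38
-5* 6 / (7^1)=-30 / 7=-4.29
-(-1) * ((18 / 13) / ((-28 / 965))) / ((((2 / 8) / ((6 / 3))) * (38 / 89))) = -1545930 / 1729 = -894.12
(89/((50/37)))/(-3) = -3293/150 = -21.95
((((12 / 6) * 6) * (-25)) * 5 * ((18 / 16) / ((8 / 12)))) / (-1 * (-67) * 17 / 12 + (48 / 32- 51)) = -6075 / 109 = -55.73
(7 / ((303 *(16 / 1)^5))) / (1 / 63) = 147 / 105906176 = 0.00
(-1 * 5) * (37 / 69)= -185 / 69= -2.68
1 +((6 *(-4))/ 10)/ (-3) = 9/ 5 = 1.80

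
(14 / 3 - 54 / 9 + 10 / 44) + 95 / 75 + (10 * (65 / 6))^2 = 11618909 / 990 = 11736.27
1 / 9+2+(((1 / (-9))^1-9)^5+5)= -3706978528 / 59049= -62778.01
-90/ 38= -2.37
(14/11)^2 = 196/121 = 1.62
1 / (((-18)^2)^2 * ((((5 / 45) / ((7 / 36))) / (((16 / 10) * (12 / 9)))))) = 7 / 196830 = 0.00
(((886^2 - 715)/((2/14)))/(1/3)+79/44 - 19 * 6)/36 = 724670707/1584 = 457494.13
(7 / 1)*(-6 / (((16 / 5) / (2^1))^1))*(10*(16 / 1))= -4200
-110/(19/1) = -110/19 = -5.79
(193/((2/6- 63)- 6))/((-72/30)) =965/824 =1.17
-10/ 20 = -1/ 2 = -0.50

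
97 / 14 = 6.93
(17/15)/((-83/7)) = -0.10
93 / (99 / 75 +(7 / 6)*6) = 2325 / 208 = 11.18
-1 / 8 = -0.12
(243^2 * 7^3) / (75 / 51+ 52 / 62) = 10673756289 / 1217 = 8770547.48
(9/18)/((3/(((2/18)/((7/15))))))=5/126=0.04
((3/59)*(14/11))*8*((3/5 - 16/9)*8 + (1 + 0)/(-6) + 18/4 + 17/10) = -3416/1947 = -1.75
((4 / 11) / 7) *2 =8 / 77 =0.10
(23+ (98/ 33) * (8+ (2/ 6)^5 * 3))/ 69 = 11371/ 16767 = 0.68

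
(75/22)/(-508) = -75/11176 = -0.01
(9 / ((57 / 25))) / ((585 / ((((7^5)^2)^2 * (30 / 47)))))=3989613314880600050 / 11609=343665545256318.38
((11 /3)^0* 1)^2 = 1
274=274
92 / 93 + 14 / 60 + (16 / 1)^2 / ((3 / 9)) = 769.22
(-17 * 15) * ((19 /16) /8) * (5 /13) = -14.56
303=303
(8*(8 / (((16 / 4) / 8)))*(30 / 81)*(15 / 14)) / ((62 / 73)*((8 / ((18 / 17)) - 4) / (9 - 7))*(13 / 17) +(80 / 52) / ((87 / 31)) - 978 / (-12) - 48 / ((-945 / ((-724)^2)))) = 14971424000 / 7872185167929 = 0.00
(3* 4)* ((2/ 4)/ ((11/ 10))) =5.45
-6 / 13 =-0.46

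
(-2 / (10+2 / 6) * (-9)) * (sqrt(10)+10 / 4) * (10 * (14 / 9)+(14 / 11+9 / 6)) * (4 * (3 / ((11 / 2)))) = 653220 / 3751+261288 * sqrt(10) / 3751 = 394.42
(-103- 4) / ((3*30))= -107 / 90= -1.19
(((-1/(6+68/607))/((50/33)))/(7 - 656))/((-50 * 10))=-1821/5472250000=-0.00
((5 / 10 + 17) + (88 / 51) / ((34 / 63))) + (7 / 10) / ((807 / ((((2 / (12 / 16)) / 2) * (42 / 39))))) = 1882670783 / 90956970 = 20.70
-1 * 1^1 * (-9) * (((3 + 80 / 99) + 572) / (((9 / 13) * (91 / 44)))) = 228020 / 63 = 3619.37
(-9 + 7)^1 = -2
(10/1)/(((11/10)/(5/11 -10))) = -10500/121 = -86.78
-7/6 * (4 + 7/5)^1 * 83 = -5229/10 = -522.90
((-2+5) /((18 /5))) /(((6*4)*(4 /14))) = 35 /288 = 0.12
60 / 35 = 12 / 7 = 1.71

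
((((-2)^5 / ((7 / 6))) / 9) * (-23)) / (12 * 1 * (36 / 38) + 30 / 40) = 111872 / 19341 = 5.78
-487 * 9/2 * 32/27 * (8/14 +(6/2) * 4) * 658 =-64455424/3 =-21485141.33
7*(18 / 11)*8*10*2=20160 / 11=1832.73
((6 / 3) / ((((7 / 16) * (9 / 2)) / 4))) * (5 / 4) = 320 / 63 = 5.08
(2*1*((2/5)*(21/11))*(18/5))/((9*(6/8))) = 224/275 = 0.81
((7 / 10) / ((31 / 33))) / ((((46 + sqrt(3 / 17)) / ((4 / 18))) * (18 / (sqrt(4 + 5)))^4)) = 30107 / 10838179080 - 77 * sqrt(51) / 21676358160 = 0.00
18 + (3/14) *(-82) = 3/7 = 0.43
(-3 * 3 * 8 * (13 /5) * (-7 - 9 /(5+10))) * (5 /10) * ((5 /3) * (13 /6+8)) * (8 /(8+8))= 30134 /5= 6026.80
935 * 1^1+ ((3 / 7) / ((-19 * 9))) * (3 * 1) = 124354 / 133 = 934.99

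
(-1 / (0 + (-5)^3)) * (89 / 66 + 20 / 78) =459 / 35750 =0.01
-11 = -11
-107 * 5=-535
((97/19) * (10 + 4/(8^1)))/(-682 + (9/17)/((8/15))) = -19788/251389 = -0.08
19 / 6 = 3.17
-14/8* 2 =-7/2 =-3.50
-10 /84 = -5 /42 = -0.12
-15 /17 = -0.88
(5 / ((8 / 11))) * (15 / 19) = 825 / 152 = 5.43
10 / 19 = 0.53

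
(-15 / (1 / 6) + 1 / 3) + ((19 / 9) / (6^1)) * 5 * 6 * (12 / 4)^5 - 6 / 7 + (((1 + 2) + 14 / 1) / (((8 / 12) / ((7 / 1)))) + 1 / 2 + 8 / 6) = 55751 / 21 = 2654.81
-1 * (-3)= 3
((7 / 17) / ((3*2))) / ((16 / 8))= 7 / 204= 0.03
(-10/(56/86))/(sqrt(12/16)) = -17.73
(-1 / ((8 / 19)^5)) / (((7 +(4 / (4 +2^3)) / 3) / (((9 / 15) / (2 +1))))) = -22284891 / 10485760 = -2.13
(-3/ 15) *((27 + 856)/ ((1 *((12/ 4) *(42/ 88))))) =-38852/ 315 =-123.34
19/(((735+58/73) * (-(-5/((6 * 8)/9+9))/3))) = 0.22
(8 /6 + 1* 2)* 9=30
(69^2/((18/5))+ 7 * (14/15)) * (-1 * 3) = -3987.10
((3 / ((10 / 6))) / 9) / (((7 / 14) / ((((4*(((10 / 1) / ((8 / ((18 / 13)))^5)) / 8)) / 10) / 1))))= 59049 / 1901020160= 0.00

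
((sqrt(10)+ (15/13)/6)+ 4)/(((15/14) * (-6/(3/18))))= -763/7020- 7 * sqrt(10)/270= -0.19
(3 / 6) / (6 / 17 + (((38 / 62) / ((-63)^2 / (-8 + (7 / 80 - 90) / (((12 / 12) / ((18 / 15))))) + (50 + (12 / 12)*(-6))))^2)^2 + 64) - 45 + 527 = 1272143442205943661087563915973378 / 2639259203493040962560417378641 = 482.01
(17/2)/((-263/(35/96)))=-595/50496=-0.01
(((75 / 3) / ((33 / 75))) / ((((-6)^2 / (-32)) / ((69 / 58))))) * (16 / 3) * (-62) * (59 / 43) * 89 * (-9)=-299517040000 / 13717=-21835462.56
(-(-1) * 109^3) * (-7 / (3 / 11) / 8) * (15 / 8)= -498586165 / 64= -7790408.83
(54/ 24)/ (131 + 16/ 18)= 81/ 4748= 0.02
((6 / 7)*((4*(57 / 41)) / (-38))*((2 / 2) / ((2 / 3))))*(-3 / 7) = 162 / 2009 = 0.08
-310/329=-0.94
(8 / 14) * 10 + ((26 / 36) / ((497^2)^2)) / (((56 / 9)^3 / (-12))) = 30614106705599401 / 5357468673480448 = 5.71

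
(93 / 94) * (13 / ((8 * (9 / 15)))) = 2015 / 752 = 2.68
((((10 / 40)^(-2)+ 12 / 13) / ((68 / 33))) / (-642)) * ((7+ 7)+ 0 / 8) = -4235 / 23647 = -0.18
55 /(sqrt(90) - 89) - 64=-506079 /7831 - 165 * sqrt(10) /7831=-64.69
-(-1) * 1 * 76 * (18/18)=76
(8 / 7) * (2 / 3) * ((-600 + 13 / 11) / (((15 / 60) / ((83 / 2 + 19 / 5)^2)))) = -1029875568 / 275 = -3745002.07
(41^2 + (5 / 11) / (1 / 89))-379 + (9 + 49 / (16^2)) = 3806235 / 2816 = 1351.65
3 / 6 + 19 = 39 / 2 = 19.50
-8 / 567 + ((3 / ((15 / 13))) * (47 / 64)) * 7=2422499 / 181440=13.35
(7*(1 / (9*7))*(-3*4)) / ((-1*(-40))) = -1 / 30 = -0.03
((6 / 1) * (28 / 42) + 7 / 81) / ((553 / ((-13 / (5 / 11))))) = -47333 / 223965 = -0.21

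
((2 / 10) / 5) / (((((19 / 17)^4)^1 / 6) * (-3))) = -167042 / 3258025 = -0.05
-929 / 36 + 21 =-173 / 36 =-4.81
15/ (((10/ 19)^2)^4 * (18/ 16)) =16983563041/ 7500000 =2264.48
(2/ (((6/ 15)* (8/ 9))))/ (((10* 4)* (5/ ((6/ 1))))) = 27/ 160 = 0.17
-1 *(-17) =17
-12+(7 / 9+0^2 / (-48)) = -101 / 9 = -11.22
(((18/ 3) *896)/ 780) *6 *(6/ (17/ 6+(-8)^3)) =-96768/ 198575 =-0.49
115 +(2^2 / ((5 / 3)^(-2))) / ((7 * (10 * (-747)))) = 5412005 / 47061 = 115.00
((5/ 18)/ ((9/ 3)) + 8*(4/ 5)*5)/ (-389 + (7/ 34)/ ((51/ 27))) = -500837/ 6069033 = -0.08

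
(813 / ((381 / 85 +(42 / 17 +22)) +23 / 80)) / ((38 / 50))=27642000 / 755573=36.58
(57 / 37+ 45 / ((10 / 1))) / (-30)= -149 / 740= -0.20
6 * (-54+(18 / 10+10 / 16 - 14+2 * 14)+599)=67371 / 20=3368.55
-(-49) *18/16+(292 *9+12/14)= 150303/56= 2683.98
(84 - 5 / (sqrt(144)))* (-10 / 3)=-5015 / 18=-278.61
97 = 97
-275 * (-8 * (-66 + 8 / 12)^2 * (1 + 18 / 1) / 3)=1605788800 / 27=59473659.26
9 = 9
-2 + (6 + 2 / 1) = 6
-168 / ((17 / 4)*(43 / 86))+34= -766 / 17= -45.06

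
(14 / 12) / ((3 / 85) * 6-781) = -85 / 56886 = -0.00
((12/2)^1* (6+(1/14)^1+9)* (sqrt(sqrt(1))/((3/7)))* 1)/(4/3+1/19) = 12027/79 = 152.24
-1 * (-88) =88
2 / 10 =0.20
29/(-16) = -1.81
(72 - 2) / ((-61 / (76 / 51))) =-5320 / 3111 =-1.71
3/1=3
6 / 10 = 3 / 5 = 0.60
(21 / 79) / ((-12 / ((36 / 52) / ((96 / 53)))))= -1113 / 131456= -0.01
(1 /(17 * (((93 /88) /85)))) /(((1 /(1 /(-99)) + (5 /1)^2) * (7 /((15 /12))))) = -275 /24087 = -0.01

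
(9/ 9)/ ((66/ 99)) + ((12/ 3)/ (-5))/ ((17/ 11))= 167/ 170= 0.98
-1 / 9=-0.11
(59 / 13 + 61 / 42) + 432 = 437.99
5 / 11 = 0.45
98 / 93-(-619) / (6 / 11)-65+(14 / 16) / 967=1070.89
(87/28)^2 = 7569/784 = 9.65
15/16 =0.94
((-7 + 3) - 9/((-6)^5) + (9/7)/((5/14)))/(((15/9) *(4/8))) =-1723/3600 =-0.48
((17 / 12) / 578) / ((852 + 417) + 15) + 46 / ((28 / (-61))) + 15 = -312489641 / 3667104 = -85.21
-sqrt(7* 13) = -sqrt(91) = -9.54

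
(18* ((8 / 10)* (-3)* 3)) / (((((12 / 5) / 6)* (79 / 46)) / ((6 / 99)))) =-9936 / 869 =-11.43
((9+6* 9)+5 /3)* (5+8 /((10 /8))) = 3686 /5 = 737.20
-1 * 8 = -8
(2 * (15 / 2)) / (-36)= -5 / 12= -0.42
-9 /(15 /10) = -6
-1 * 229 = -229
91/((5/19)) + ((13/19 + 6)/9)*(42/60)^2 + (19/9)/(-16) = 2629843/7600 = 346.03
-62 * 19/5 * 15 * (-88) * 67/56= 2604558/7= 372079.71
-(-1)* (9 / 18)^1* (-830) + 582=167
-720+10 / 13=-719.23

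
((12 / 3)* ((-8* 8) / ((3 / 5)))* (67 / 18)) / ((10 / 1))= -4288 / 27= -158.81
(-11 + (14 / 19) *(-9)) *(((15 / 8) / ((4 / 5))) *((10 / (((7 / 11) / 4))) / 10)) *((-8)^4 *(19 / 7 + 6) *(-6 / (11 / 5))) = 23541120000 / 931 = 25285843.18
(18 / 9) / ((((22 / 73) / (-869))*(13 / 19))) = -109573 / 13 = -8428.69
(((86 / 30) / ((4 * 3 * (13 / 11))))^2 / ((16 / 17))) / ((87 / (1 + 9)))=3803393 / 762203520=0.00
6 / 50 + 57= 1428 / 25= 57.12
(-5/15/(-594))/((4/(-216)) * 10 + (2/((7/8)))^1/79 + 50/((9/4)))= 553/21744822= 0.00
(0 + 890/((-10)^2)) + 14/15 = 59/6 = 9.83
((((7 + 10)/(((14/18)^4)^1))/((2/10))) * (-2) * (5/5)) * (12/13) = -13384440/31213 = -428.81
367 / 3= 122.33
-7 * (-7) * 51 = 2499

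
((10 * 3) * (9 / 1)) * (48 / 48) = 270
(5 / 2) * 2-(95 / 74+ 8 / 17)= 3.25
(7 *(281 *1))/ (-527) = -1967/ 527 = -3.73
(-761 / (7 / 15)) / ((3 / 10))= -38050 / 7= -5435.71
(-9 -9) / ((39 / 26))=-12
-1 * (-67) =67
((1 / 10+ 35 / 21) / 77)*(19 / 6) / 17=1007 / 235620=0.00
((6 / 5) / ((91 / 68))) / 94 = 204 / 21385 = 0.01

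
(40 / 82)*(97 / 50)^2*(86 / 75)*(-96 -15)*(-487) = 14580506306 / 128125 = 113799.07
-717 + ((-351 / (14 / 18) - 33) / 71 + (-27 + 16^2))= -245926 / 497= -494.82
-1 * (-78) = 78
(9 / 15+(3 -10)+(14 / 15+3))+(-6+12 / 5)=-91 / 15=-6.07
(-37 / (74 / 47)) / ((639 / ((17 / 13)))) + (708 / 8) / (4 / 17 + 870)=1013489 / 18906732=0.05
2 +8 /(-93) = 178 /93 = 1.91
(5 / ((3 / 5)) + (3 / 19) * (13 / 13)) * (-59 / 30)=-16.70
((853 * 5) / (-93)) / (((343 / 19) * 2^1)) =-81035 / 63798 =-1.27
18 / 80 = 9 / 40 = 0.22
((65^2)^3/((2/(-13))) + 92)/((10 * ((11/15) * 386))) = -2941336733823/16984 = -173182803.45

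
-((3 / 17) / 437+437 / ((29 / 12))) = -180.83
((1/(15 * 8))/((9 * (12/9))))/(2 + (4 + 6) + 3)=1/21600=0.00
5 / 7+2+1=26 / 7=3.71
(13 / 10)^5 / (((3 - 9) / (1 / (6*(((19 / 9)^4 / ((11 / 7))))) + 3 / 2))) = -170844161969 / 182449400000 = -0.94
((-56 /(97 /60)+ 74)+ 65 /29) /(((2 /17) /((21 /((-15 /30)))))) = -41778639 /2813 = -14851.99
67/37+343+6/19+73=293943/703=418.13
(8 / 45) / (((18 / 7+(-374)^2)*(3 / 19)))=532 / 66092625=0.00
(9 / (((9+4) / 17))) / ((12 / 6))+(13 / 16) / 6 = 7513 / 1248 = 6.02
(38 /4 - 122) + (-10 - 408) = -1061 /2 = -530.50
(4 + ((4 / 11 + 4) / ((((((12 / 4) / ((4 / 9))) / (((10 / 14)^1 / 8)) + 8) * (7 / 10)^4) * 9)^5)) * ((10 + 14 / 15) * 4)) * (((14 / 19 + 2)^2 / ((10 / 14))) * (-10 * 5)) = -2235445786372951829684280888361446693760 / 1065875856773729515157472264236161053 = -2097.29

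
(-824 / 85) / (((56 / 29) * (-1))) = 2987 / 595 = 5.02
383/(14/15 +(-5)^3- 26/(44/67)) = -126390/54007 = -2.34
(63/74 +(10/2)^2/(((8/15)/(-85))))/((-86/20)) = 5895615/6364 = 926.40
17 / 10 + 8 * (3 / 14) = 3.41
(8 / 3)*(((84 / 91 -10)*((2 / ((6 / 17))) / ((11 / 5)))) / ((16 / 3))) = -5015 / 429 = -11.69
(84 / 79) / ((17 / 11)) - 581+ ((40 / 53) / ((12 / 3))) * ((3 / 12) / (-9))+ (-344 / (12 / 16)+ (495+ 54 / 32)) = -5558416583 / 10249776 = -542.30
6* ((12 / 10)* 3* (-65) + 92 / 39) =-18068 / 13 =-1389.85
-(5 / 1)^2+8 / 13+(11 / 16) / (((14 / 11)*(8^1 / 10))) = -276167 / 11648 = -23.71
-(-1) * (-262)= -262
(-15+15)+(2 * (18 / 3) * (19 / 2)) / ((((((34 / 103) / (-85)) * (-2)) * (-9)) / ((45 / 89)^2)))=-6604875 / 15842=-416.92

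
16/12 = 4/3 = 1.33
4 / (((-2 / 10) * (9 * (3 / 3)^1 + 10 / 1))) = -20 / 19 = -1.05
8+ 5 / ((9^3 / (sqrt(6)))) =5 * sqrt(6) / 729+ 8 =8.02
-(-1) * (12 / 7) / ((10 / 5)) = 6 / 7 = 0.86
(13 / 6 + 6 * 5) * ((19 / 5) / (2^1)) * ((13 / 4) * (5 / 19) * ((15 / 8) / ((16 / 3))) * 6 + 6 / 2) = 1503277 / 5120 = 293.61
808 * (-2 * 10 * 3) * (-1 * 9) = 436320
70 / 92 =35 / 46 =0.76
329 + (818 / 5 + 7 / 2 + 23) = 5191 / 10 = 519.10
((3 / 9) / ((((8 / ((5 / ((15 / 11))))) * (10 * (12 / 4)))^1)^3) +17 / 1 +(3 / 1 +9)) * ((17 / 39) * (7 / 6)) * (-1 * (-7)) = 27049656916723 / 262020096000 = 103.24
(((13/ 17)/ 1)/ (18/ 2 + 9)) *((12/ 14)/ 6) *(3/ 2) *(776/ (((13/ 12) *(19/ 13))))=4.46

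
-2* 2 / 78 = -2 / 39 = -0.05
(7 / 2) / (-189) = -1 / 54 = -0.02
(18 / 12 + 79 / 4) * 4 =85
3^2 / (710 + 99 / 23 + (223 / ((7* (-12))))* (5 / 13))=226044 / 17914823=0.01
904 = 904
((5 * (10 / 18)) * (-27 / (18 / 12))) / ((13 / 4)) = -200 / 13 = -15.38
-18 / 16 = -9 / 8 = -1.12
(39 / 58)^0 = 1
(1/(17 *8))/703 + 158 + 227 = 36809081/95608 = 385.00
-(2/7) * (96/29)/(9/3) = -64/203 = -0.32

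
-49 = -49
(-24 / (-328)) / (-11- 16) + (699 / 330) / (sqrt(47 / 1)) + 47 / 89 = 233 * sqrt(47) / 5170 + 17254 / 32841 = 0.83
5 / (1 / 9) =45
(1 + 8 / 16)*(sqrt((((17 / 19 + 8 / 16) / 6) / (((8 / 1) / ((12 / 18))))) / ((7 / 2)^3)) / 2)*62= 31*sqrt(14098) / 3724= 0.99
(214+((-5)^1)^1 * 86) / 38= -108 / 19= -5.68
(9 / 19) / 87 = 0.01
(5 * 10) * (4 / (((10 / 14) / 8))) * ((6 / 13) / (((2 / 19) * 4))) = 31920 / 13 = 2455.38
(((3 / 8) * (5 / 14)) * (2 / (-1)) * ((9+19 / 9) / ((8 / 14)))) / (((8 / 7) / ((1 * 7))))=-6125 / 192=-31.90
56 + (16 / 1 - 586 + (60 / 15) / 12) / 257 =41467 / 771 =53.78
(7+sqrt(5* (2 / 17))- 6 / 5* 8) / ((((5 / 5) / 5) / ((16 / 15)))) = -208 / 15+16* sqrt(170) / 51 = -9.78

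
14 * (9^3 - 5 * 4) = 9926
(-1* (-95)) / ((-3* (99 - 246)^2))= -95 / 64827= -0.00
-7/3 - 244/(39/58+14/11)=-475703/3723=-127.77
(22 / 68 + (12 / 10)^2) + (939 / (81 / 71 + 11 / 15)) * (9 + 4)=5526689377 / 848300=6515.02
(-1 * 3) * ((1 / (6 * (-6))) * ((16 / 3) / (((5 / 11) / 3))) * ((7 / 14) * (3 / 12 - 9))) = -77 / 6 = -12.83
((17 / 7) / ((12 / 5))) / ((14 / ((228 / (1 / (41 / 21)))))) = 66215 / 2058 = 32.17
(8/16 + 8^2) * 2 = 129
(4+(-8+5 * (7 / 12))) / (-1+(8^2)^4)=-0.00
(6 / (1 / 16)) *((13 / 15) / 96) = 13 / 15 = 0.87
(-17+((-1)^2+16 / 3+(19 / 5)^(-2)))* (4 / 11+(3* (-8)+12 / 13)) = 37277296 / 154869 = 240.70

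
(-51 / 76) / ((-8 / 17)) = 867 / 608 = 1.43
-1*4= -4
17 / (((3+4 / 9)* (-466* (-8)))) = 153 / 115568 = 0.00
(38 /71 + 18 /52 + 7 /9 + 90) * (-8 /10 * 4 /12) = -609130 /24921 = -24.44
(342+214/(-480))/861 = 81973/206640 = 0.40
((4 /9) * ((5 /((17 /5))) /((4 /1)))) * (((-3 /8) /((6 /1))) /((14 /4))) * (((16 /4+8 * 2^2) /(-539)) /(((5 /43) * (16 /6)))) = 645 /1026256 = 0.00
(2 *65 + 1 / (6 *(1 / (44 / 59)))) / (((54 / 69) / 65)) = 17216420 / 1593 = 10807.55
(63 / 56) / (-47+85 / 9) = -81 / 2704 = -0.03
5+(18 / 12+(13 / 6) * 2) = 65 / 6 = 10.83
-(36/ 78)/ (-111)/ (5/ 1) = 2/ 2405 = 0.00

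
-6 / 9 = -2 / 3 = -0.67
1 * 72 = 72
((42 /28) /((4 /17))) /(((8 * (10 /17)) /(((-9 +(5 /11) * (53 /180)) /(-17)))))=59687 /84480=0.71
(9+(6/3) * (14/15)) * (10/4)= 163/6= 27.17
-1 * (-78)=78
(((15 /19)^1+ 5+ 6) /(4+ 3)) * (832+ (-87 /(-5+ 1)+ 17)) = 1466.53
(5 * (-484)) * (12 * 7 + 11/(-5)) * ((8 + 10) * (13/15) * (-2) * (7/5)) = 216167952/25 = 8646718.08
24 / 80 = 3 / 10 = 0.30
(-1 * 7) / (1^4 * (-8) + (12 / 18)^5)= 0.89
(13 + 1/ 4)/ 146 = 53/ 584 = 0.09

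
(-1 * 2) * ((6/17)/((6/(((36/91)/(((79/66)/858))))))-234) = 4086036/9401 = 434.64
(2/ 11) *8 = 16/ 11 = 1.45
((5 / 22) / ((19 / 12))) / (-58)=-15 / 6061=-0.00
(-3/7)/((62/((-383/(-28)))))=-1149/12152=-0.09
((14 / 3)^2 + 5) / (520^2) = 241 / 2433600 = 0.00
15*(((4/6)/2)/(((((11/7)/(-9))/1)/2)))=-57.27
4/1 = 4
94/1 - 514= -420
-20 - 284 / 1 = -304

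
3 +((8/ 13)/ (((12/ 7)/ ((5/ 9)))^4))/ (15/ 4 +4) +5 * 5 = 28.00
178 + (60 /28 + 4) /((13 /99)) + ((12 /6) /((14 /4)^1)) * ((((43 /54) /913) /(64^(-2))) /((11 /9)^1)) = 620868023 /2741739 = 226.45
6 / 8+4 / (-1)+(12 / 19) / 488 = -15061 / 4636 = -3.25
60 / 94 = 30 / 47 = 0.64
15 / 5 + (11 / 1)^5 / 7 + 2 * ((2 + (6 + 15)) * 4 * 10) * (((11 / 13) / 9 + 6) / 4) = 21141284 / 819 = 25813.53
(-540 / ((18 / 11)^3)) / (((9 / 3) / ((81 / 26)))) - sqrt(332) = -6655 / 52 - 2 *sqrt(83) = -146.20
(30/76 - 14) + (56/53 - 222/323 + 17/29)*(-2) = -15406137/992902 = -15.52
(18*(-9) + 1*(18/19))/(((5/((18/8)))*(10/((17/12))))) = -10.27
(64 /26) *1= 32 /13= 2.46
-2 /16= -1 /8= -0.12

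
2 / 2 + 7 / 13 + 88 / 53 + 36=27008 / 689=39.20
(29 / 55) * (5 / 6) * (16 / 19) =232 / 627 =0.37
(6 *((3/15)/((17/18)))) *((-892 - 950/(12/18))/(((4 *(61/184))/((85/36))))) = -319746/61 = -5241.74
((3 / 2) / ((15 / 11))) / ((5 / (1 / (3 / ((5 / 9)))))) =11 / 270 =0.04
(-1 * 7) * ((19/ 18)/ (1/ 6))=-133/ 3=-44.33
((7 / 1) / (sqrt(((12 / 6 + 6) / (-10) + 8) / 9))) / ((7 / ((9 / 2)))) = 9 * sqrt(5) / 4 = 5.03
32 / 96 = 1 / 3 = 0.33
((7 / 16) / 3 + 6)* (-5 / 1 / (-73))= 1475 / 3504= 0.42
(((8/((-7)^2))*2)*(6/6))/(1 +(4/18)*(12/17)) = 816/2891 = 0.28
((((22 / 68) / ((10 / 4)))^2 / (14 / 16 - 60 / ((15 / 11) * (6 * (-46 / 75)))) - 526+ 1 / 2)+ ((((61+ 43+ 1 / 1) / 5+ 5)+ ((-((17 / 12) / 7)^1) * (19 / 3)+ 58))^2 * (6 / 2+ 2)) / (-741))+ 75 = -132891793336033943 / 267566583538800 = -496.67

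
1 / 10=0.10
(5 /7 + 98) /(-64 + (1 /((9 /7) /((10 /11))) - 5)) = -68409 /47327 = -1.45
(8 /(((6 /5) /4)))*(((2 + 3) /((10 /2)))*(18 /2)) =240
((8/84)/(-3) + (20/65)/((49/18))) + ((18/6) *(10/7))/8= 14149/22932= 0.62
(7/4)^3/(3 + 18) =49/192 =0.26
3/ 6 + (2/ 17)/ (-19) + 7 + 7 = 9363/ 646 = 14.49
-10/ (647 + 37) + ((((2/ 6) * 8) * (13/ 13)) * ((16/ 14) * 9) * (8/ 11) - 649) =-16565839/ 26334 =-629.07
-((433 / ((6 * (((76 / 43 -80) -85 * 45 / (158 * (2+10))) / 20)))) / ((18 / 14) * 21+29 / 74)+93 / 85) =-493198267109 / 1127260540605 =-0.44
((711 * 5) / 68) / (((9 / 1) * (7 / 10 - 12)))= -1975 / 3842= -0.51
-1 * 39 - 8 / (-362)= -7055 / 181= -38.98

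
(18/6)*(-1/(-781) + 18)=42177/781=54.00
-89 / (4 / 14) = -311.50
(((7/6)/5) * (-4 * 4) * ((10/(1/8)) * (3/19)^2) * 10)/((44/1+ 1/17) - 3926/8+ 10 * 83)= -365568/1881893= -0.19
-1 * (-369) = 369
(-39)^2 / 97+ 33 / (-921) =465880 / 29779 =15.64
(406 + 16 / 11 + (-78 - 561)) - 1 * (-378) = 146.45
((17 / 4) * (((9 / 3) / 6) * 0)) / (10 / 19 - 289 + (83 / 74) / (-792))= 0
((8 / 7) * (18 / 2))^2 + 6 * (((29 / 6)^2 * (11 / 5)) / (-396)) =5557511 / 52920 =105.02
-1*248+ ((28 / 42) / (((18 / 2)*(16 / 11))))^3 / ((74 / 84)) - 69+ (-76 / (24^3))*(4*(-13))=-19682440531 / 62145792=-316.71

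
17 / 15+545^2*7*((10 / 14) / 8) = 22277011 / 120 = 185641.76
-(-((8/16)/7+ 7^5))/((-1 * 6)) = -78433/28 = -2801.18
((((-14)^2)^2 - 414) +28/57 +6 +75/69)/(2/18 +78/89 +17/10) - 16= 14127.02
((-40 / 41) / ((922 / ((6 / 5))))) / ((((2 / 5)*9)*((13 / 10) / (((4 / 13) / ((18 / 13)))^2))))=-800 / 59708259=-0.00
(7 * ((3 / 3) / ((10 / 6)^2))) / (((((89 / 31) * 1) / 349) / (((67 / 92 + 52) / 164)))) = 3306427047 / 33570800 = 98.49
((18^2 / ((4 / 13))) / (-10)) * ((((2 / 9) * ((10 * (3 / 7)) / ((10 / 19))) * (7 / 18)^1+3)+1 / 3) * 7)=-29757 / 10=-2975.70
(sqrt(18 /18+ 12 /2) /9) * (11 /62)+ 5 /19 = 11 * sqrt(7) /558+ 5 /19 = 0.32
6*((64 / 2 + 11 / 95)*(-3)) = -54918 / 95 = -578.08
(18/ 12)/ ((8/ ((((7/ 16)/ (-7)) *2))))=-3/ 128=-0.02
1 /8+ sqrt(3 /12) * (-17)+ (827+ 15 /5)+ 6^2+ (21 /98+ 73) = 52127 /56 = 930.84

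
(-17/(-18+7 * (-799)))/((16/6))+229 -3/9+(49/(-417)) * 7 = 4264875035/18718296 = 227.85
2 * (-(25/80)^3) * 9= -1125/2048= -0.55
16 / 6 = 8 / 3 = 2.67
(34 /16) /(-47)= -17 /376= -0.05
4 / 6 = 2 / 3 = 0.67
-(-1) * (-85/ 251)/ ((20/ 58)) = -493/ 502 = -0.98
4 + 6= 10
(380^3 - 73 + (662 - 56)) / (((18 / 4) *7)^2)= 55301.12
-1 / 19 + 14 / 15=251 / 285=0.88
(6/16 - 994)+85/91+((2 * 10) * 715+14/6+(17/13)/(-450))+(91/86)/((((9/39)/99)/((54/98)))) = 13643841301/1006200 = 13559.77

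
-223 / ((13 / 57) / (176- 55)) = -118310.08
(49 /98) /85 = 0.01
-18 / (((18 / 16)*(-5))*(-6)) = -8 / 15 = -0.53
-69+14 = -55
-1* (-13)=13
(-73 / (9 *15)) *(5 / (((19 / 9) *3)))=-73 / 171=-0.43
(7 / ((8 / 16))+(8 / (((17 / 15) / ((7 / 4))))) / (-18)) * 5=3395 / 51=66.57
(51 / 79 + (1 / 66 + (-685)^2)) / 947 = 2446542595 / 4937658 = 495.49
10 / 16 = 5 / 8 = 0.62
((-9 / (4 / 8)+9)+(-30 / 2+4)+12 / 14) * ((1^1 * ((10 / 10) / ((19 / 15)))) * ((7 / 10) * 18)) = -3618 / 19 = -190.42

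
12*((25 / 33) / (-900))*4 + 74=7322 / 99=73.96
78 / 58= 39 / 29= 1.34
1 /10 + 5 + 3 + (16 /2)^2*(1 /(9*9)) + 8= 13681 /810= 16.89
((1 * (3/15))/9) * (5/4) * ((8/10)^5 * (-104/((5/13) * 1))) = -346112/140625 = -2.46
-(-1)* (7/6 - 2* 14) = -161/6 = -26.83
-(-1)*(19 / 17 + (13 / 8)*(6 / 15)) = 601 / 340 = 1.77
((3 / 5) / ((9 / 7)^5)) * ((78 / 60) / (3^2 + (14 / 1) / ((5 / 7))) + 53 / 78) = 5226977 / 42220035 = 0.12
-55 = -55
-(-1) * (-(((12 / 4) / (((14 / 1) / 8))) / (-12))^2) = -1 / 49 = -0.02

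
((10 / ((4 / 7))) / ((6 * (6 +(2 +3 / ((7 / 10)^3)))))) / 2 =12005 / 137856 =0.09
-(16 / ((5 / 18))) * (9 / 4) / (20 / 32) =-5184 / 25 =-207.36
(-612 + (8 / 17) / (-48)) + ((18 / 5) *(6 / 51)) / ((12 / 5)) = -3671 / 6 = -611.83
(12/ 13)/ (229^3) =12/ 156116857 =0.00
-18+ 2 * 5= -8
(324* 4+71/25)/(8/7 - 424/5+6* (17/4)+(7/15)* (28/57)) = -77735574/3466985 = -22.42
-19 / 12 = -1.58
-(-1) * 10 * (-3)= -30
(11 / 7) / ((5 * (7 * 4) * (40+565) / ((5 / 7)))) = 1 / 75460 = 0.00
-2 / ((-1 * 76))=1 / 38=0.03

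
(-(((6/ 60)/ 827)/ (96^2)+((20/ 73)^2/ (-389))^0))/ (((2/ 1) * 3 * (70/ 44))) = -838379531/ 8002713600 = -0.10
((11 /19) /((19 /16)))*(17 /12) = 748 /1083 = 0.69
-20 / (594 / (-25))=250 / 297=0.84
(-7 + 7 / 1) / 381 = 0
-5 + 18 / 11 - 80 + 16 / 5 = -4409 / 55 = -80.16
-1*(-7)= 7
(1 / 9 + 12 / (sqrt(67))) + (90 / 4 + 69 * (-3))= -3319 / 18 + 12 * sqrt(67) / 67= -182.92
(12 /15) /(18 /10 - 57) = -1 /69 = -0.01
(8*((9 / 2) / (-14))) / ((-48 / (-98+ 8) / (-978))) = 66015 / 14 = 4715.36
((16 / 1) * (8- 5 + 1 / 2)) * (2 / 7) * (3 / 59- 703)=-663584 / 59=-11247.19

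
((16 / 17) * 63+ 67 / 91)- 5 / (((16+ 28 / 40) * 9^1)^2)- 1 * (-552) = 2138853796799 / 3494686923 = 612.03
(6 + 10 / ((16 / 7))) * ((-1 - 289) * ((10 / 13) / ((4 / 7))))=-421225 / 104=-4050.24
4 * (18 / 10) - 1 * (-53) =301 / 5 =60.20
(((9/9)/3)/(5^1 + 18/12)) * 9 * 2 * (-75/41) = -900/533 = -1.69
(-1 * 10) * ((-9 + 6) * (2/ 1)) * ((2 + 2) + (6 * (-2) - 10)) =-1080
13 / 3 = 4.33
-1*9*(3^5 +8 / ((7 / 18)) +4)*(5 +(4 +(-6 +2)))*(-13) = 1095705 / 7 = 156529.29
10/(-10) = -1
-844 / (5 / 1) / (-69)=844 / 345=2.45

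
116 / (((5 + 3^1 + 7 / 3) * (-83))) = -348 / 2573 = -0.14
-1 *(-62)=62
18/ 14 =9/ 7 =1.29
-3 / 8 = -0.38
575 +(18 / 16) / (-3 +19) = 73609 / 128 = 575.07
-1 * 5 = -5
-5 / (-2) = 5 / 2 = 2.50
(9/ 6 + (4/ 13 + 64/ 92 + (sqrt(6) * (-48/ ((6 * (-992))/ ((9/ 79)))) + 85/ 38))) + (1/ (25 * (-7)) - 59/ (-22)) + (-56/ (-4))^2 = 9 * sqrt(6)/ 9796 + 4449090593/ 21871850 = 203.42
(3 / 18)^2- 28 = -1007 / 36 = -27.97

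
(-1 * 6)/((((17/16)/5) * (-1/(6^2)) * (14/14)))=17280/17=1016.47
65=65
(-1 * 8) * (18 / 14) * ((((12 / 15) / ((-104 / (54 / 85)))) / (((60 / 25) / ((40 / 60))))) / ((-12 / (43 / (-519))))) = 129 / 1338155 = 0.00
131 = 131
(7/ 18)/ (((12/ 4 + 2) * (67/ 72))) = 28/ 335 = 0.08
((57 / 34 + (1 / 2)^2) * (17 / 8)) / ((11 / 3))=393 / 352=1.12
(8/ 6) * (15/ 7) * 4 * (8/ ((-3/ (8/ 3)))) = -5120/ 63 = -81.27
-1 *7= -7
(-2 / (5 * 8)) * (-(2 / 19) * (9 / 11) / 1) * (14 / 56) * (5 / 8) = 9 / 13376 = 0.00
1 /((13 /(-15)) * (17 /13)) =-15 /17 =-0.88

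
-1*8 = -8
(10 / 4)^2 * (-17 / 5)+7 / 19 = -1587 / 76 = -20.88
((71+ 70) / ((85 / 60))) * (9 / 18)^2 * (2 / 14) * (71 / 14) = 30033 / 1666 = 18.03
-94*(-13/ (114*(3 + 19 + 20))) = 611/ 2394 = 0.26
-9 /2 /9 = -1 /2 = -0.50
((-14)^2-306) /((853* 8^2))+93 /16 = 158603 /27296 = 5.81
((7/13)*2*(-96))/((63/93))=-1984/13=-152.62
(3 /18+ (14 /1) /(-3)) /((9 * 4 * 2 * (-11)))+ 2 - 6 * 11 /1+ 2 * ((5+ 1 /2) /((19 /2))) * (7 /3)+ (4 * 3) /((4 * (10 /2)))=-3044339 /50160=-60.69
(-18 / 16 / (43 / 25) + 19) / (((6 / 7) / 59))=2606443 / 2064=1262.81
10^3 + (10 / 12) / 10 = 12001 / 12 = 1000.08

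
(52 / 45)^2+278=565654 / 2025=279.34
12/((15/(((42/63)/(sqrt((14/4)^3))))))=16*sqrt(14)/735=0.08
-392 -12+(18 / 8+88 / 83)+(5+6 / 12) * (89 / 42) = -678088 / 1743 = -389.03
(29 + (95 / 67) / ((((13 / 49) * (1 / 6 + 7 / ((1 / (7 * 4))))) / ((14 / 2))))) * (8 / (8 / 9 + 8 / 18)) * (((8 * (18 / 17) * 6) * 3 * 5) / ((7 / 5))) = 11634977246400 / 121994873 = 95372.67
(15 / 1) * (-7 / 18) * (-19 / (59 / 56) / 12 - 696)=2160515 / 531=4068.77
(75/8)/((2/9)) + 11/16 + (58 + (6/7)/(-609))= 1146731/11368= 100.87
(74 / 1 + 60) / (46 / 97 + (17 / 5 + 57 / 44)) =2859560 / 110321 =25.92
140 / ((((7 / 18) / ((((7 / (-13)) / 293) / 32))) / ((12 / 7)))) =-135 / 3809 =-0.04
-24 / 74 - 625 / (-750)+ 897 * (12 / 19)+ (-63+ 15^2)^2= 113088947 / 4218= 26811.04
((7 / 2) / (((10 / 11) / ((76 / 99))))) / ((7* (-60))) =-19 / 2700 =-0.01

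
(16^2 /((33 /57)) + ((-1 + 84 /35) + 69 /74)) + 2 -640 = -787487 /4070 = -193.49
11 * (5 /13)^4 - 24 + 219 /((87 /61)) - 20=90937672 /828269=109.79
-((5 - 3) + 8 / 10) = -14 / 5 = -2.80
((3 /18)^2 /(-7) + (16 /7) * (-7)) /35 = -4033 /8820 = -0.46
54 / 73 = 0.74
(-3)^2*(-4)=-36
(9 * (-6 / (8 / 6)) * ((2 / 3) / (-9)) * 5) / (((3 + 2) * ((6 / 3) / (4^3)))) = 96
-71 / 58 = -1.22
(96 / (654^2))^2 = 64 / 1270423449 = 0.00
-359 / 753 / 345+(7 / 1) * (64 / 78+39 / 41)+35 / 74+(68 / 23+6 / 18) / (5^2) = 13.01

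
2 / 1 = 2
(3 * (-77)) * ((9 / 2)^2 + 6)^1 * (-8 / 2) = 24255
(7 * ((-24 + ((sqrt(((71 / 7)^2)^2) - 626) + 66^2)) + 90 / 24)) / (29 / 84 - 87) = -307.99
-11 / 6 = -1.83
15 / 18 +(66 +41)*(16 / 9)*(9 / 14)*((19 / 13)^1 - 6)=-302569 / 546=-554.16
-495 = -495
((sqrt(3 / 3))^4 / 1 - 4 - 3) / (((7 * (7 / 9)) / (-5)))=270 / 49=5.51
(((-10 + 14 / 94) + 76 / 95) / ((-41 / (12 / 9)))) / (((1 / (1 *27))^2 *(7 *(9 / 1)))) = 3.41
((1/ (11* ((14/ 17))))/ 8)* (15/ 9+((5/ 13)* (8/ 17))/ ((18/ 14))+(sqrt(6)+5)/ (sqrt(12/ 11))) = 3595/ 144144+17* sqrt(33)* (sqrt(6)+5)/ 7392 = 0.12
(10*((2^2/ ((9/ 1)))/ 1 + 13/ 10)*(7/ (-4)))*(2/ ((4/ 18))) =-1099/ 4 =-274.75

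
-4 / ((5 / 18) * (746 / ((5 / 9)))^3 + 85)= -100 / 16814020033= -0.00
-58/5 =-11.60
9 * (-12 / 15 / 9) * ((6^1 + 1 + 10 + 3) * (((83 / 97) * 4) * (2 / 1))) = -10624 / 97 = -109.53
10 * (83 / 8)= 415 / 4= 103.75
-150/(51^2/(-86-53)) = 6950/867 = 8.02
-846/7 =-120.86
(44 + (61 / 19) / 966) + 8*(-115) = -16078043 / 18354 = -876.00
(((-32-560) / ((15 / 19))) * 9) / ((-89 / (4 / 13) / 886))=119588736 / 5785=20672.21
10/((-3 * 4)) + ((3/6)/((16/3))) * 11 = 19/96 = 0.20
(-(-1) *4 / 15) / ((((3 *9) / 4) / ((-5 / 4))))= -0.05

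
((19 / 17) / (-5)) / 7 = -19 / 595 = -0.03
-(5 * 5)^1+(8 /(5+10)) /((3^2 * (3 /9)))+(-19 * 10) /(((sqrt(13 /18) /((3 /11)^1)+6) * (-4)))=-2679653 /191655 - 9405 * sqrt(26) /8518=-19.61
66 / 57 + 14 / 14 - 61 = -1118 / 19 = -58.84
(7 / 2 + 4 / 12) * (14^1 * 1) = 161 / 3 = 53.67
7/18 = 0.39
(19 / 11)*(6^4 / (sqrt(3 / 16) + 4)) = 1575936 / 2783 -98496*sqrt(3) / 2783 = 504.97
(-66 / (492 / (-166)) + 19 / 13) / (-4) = -3162 / 533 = -5.93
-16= -16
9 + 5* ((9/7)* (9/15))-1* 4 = 62/7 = 8.86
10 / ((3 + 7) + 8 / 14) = 35 / 37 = 0.95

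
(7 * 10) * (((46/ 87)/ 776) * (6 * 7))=5635/ 2813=2.00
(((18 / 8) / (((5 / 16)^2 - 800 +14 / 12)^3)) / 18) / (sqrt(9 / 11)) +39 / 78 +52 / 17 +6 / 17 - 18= -479 / 34 - 18874368 * sqrt(11) / 230830350233352589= -14.09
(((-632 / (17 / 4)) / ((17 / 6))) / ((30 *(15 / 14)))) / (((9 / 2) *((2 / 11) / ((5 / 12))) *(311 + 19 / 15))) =-24332 / 9137313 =-0.00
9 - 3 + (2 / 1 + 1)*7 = 27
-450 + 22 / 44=-449.50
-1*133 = -133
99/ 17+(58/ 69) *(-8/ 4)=4859/ 1173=4.14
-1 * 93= -93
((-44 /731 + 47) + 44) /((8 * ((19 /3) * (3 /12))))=199431 /27778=7.18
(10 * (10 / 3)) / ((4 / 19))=475 / 3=158.33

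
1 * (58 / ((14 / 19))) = 78.71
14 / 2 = 7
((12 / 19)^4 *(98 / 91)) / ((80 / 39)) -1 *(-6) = 3964062 / 651605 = 6.08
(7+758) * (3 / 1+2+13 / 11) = 52020 / 11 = 4729.09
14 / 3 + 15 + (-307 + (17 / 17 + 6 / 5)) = -4277 / 15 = -285.13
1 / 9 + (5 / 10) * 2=10 / 9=1.11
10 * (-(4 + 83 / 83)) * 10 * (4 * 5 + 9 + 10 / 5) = -15500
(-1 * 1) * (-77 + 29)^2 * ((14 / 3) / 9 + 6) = -45056 / 3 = -15018.67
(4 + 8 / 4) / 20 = 3 / 10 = 0.30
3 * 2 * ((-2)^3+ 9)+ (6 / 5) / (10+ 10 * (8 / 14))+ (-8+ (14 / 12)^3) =-19939 / 59400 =-0.34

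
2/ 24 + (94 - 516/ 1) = -5063/ 12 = -421.92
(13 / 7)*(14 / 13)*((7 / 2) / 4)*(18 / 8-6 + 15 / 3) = 35 / 16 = 2.19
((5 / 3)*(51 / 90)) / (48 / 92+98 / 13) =5083 / 43380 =0.12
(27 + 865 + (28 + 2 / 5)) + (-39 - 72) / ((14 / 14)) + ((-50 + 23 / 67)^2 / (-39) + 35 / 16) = 3493773499 / 4668560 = 748.36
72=72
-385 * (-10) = 3850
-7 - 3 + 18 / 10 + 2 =-6.20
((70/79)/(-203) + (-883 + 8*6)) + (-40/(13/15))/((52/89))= -353881005/387179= -914.00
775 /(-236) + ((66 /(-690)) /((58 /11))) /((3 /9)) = -2627459 /787060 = -3.34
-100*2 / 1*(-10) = 2000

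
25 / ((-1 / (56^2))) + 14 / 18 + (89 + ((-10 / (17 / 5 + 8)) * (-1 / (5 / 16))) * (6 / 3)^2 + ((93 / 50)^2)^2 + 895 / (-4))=-83908391123129 / 1068750000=-78510.78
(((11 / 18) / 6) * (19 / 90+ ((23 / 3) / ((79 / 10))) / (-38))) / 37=275759 / 539819640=0.00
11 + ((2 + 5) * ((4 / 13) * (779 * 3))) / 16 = 16931 / 52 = 325.60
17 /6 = 2.83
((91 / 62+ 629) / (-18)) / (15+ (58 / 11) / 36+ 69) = -429979 / 1032982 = -0.42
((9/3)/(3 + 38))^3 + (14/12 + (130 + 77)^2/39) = 5912665775/5375838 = 1099.86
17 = 17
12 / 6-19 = -17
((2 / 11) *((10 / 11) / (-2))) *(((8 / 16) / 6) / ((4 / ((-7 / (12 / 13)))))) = 455 / 34848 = 0.01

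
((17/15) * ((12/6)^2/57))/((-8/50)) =-85/171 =-0.50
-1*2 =-2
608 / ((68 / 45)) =6840 / 17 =402.35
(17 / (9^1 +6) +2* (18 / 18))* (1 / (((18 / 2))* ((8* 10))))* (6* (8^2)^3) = 6844.87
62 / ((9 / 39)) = 806 / 3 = 268.67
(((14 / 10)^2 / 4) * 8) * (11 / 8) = 539 / 100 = 5.39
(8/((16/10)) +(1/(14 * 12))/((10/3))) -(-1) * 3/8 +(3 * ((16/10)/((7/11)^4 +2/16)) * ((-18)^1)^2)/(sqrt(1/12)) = 3011/560 +202397184 * sqrt(3)/18805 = 18647.34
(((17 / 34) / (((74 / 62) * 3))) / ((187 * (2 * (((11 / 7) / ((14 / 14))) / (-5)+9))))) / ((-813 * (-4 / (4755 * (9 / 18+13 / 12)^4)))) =11795593775 / 29860620337152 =0.00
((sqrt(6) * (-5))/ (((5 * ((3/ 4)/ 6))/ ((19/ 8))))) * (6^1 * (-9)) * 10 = 10260 * sqrt(6) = 25131.76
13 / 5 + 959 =4808 / 5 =961.60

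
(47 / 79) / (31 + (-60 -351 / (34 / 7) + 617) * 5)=1598 / 6593261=0.00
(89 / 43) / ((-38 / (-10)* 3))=445 / 2451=0.18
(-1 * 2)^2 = 4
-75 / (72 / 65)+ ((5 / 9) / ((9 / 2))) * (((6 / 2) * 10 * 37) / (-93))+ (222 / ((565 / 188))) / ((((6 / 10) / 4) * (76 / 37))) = 7356437897 / 43128936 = 170.57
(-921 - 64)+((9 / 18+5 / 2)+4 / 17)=-16690 / 17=-981.76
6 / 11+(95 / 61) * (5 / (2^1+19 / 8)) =10922 / 4697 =2.33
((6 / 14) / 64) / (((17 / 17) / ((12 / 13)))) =9 / 1456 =0.01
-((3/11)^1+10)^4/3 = -163047361/43923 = -3712.12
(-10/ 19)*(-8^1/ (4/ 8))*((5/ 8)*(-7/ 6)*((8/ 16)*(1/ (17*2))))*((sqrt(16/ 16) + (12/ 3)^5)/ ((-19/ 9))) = 538125/ 12274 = 43.84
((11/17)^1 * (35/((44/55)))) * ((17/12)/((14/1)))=275/96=2.86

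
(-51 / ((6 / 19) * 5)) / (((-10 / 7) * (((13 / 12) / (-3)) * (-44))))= 20349 / 14300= 1.42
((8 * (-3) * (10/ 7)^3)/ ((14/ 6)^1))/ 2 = -36000/ 2401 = -14.99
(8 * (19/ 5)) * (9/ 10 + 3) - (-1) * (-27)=2289/ 25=91.56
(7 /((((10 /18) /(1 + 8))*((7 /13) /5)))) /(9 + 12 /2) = 351 /5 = 70.20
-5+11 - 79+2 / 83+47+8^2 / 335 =-716948 / 27805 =-25.78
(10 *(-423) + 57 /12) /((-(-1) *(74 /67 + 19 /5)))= -861.51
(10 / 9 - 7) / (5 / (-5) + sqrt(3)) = -53 *sqrt(3) / 18 - 53 / 18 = -8.04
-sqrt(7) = -2.65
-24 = -24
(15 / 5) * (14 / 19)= 42 / 19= 2.21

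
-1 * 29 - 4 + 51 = 18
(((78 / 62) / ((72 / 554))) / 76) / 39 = 277 / 84816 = 0.00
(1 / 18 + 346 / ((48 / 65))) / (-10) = -33739 / 720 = -46.86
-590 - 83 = -673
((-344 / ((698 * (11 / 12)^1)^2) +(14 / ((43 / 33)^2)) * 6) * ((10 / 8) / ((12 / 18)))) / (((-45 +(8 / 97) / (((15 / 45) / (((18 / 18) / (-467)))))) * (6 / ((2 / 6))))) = -8481880160826475 / 74065867483375988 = -0.11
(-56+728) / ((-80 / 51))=-428.40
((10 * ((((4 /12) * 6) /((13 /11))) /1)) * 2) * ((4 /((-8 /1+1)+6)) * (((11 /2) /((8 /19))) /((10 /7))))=-16093 /13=-1237.92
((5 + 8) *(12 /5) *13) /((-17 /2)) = -4056 /85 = -47.72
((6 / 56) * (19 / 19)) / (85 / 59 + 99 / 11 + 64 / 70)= 0.01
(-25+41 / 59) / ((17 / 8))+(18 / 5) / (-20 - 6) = -754707 / 65195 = -11.58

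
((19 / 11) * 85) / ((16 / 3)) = 4845 / 176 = 27.53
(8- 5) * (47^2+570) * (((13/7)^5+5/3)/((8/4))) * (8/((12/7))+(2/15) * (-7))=1902287432/5145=369735.17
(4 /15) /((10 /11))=0.29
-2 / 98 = -1 / 49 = -0.02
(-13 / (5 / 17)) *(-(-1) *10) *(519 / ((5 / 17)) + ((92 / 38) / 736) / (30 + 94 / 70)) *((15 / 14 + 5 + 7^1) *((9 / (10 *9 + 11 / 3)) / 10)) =-3212947608280839 / 32798544800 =-97960.07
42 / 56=3 / 4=0.75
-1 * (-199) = 199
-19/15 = -1.27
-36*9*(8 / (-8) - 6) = 2268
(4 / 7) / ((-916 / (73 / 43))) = -73 / 68929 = -0.00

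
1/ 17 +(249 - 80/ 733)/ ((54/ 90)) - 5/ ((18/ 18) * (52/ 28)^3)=34009916923/ 82130451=414.10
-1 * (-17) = 17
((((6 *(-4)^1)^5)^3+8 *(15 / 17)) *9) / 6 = -12873860715379175718732 / 17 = -757285924434069159925.41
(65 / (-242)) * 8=-260 / 121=-2.15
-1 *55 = -55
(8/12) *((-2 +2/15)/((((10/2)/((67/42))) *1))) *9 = -268/75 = -3.57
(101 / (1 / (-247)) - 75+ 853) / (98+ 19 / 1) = -206.57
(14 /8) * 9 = 63 /4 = 15.75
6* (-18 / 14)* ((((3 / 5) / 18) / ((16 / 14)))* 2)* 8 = -18 / 5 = -3.60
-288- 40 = -328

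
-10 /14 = -5 /7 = -0.71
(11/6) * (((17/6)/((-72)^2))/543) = 187/101336832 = 0.00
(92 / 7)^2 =8464 / 49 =172.73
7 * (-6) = -42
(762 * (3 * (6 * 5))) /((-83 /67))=-4594860 /83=-55359.76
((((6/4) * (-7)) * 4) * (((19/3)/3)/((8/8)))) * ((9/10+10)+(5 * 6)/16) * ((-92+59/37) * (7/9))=106090243/1332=79647.33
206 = 206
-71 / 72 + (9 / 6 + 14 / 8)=163 / 72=2.26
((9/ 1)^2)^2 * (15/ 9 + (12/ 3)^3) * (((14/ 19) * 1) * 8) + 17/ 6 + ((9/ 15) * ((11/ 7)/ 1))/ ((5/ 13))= 50666771831/ 19950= 2539687.81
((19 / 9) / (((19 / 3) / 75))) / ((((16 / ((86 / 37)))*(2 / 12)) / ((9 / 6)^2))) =29025 / 592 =49.03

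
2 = 2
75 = 75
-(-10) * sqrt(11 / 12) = 5 * sqrt(33) / 3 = 9.57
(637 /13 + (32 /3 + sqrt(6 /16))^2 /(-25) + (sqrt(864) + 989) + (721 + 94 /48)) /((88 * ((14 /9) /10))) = 663 * sqrt(6) /770 + 1580753 /12320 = 130.42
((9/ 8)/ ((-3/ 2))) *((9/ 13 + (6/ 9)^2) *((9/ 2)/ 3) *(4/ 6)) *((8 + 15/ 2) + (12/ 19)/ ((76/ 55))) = -80647/ 5928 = -13.60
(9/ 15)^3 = 27/ 125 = 0.22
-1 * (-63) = 63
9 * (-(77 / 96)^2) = -5929 / 1024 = -5.79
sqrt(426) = 20.64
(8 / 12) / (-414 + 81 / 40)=-80 / 49437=-0.00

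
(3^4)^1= 81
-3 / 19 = -0.16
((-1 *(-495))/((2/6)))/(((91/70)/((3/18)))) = 2475/13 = 190.38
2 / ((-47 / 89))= -178 / 47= -3.79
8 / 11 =0.73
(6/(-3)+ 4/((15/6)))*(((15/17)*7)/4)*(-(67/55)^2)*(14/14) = 94269/102850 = 0.92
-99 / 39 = -33 / 13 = -2.54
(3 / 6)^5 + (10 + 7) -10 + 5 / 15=707 / 96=7.36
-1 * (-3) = 3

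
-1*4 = -4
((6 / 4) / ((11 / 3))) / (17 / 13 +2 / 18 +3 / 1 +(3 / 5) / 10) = 26325 / 288211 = 0.09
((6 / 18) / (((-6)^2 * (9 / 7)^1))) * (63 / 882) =0.00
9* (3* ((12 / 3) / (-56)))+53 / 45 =-473 / 630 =-0.75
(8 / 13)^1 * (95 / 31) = 760 / 403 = 1.89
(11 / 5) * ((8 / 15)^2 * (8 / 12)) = 1408 / 3375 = 0.42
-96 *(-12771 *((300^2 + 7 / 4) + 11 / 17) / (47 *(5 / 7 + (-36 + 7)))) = -66318086268 / 799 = -83001359.53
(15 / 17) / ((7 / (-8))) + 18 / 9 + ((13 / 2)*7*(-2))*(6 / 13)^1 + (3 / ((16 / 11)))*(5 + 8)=-27029 / 1904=-14.20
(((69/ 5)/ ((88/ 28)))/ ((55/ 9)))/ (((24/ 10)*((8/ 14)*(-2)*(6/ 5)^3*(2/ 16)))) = -28175/ 23232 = -1.21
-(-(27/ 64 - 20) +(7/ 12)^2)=-19.92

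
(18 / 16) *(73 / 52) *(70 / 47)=22995 / 9776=2.35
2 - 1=1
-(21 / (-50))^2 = -441 / 2500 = -0.18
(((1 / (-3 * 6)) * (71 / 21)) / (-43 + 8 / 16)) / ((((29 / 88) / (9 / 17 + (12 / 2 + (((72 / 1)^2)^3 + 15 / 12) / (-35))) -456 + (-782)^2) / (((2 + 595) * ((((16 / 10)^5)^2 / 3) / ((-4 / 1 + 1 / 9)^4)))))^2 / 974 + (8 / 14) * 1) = 218651596350232491957932704308554330366580854173273332218068992 / 2072523946195776960985133495735846795833354592544983338205375184423235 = 0.00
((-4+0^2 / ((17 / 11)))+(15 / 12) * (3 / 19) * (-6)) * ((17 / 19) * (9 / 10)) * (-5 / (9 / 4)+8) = -43537 / 1805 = -24.12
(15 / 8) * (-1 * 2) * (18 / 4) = -135 / 8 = -16.88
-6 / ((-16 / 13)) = 39 / 8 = 4.88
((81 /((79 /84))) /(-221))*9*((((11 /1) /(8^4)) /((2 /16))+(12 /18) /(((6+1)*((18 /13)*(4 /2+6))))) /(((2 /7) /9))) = -14854833 /4469504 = -3.32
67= 67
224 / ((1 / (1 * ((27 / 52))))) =1512 / 13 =116.31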